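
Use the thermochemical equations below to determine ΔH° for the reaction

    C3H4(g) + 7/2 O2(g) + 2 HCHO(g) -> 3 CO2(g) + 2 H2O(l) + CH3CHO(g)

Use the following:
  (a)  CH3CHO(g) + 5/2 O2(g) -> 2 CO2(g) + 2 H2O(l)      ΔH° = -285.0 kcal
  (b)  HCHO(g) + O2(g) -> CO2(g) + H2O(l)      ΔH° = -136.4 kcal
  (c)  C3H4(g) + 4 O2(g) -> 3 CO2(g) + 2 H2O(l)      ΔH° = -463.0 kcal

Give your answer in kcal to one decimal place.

ΔH° = -450.8 kcal

(a) reversed: +285.0 kcal
(b) × 2: (2)·(-136.4) = -272.8 kcal
(c) as written: -463.0 kcal
Combining the equations, ΔH° = (+285.0) + (-272.8) + (-463.0) = -450.8 kcal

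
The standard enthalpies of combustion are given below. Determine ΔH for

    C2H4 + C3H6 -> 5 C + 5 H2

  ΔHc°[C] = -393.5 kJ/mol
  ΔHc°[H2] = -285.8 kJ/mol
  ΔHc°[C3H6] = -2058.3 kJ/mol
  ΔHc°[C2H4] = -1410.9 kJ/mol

ΔH = -72.7 kJ/mol

With combustion enthalpies, reactants minus products:
= [1·(-1410.9) + 1·(-2058.3)] − [5·(-393.5) + 5·(-285.8)]
= -72.7 kJ/mol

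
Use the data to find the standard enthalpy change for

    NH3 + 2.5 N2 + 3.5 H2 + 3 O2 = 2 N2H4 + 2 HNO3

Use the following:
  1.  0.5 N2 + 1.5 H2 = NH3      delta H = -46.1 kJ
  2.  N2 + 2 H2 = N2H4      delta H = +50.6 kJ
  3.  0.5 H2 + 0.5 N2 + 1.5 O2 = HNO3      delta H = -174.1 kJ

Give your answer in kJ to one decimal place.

delta H = -200.9 kJ

eq. 1 reversed (NH3 must end up as a reactant): +46.1 kJ
eq. 2 × 2 (×2 to match 2 N2H4 in the target): (2)·(+50.6) = +101.2 kJ
eq. 3 × 2 (×2 to match 2 HNO3 in the target): (2)·(-174.1) = -348.2 kJ
Since enthalpy is a state function, delta H = (-1)·(-46.1) + (2)·(+50.6) + (2)·(-174.1) = -200.9 kJ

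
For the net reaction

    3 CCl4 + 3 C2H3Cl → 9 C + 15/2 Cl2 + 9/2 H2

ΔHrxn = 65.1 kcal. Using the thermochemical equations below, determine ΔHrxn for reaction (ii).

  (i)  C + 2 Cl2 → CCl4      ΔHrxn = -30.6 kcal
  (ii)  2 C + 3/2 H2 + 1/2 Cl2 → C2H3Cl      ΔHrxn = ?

ΔHrxn = 8.9 kcal

(i) reversed and × 3: (-3)·(-30.6) = +91.8 kcal
(ii) reversed and × 3: contributes −3·x
+65.1 = (+91.8) − 3·x
x = (+65.1 − (+91.8)) / (-3) = 8.9 kcal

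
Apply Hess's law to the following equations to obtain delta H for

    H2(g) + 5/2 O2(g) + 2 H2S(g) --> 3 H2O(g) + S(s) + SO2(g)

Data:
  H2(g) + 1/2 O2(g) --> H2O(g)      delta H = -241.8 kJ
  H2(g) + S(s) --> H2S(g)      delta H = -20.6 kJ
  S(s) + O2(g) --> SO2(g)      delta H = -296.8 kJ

equation 1 × 3: (3)·(-241.8) = -725.4 kJ
equation 2 reversed and × 2: (-2)·(-20.6) = +41.2 kJ
equation 3 as written: -296.8 kJ
delta H = (-725.4) + (+41.2) + (-296.8) = -981.0 kJ

delta H = -981.0 kJ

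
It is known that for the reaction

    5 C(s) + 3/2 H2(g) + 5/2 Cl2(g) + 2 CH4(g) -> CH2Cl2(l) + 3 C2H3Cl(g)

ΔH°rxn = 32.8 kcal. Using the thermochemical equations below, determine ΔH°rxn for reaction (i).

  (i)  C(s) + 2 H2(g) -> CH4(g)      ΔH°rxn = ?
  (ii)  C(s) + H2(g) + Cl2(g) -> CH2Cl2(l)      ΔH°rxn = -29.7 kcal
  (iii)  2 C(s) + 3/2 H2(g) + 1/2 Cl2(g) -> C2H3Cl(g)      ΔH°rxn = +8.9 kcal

ΔH°rxn = -17.9 kcal

(i) reversed and × 2: contributes −2·x
(ii) as written: -29.7 kcal
(iii) × 3: (3)·(+8.9) = +26.7 kcal
+32.8 = (-29.7) + (+26.7) − 2·x
x = (+32.8 − (-3.0)) / (-2) = -17.9 kcal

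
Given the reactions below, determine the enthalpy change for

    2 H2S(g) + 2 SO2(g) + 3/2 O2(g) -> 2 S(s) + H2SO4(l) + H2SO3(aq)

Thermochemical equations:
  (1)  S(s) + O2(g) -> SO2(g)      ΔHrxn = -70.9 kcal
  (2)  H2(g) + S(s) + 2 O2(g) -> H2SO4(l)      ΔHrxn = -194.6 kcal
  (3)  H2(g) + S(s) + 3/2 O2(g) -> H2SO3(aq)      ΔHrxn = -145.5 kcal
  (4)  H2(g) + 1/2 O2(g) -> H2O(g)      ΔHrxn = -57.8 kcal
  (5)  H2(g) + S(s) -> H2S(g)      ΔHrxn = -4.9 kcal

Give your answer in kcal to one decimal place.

(1) reversed and × 2 (reverse to put SO2(g) on the reactant side; scale by 2 for the 2 SO2(g)): (-2)·(-70.9) = +141.8 kcal
(2) as written (H2SO4(l) already on the product side): -194.6 kcal
(3) as written (H2SO3(aq) already on the product side): -145.5 kcal
(4): not needed (H2O(g) appears nowhere else).
(5) reversed and × 2 (H2S(g) must end up as a reactant; ×2 to match 2 H2S(g) in the target): (-2)·(-4.9) = +9.8 kcal
Summing the manipulated equations, ΔHrxn = (-2)·(-70.9) + (1)·(-194.6) + (1)·(-145.5) + (-2)·(-4.9) = -188.5 kcal

ΔHrxn = -188.5 kcal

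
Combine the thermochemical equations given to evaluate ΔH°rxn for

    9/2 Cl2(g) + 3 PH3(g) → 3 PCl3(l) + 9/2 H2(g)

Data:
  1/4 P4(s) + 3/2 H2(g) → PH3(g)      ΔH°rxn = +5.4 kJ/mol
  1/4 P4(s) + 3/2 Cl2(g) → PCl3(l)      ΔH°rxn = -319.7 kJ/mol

ΔH°rxn = -975.3 kJ/mol

equation 1 reversed and × 3 (PH3(g) must end up as a reactant; ×3 to match 3 PH3(g) in the target): (-3)·(+5.4) = -16.2 kJ/mol
equation 2 × 3 (scale by 3 for the 3 PCl3(l)): (3)·(-319.7) = -959.1 kJ/mol
Combining the equations, ΔH°rxn = (-3)·(+5.4) + (3)·(-319.7) = -975.3 kJ/mol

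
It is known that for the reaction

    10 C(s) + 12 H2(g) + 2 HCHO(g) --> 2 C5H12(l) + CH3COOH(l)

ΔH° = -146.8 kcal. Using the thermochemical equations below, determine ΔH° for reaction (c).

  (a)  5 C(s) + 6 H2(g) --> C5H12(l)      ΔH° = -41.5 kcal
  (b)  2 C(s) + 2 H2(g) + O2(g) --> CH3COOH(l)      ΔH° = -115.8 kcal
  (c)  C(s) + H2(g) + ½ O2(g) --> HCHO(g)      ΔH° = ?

ΔH° = -26.0 kcal

(a) × 2: (2)·(-41.5) = -83.0 kcal
(b) as written: -115.8 kcal
(c) reversed and × 2: contributes −2·x
-146.8 = (-83.0) + (-115.8) − 2·x
x = (-146.8 − (-198.8)) / (-2) = -26.0 kcal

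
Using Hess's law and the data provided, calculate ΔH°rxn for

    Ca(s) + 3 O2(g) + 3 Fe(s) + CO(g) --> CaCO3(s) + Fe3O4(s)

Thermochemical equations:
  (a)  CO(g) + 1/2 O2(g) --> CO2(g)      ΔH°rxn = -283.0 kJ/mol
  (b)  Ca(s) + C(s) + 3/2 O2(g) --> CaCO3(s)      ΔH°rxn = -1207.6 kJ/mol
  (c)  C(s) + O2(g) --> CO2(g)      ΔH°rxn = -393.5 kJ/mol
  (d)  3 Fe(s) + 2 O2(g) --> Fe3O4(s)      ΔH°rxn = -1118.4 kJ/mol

(a) as written: -283.0 kJ/mol
(b) as written: -1207.6 kJ/mol
(c) reversed: +393.5 kJ/mol
(d) as written: -1118.4 kJ/mol
Combining the equations, ΔH°rxn = (1)·(-283.0) + (1)·(-1207.6) + (-1)·(-393.5) + (1)·(-1118.4) = -2215.5 kJ/mol

ΔH°rxn = -2215.5 kJ/mol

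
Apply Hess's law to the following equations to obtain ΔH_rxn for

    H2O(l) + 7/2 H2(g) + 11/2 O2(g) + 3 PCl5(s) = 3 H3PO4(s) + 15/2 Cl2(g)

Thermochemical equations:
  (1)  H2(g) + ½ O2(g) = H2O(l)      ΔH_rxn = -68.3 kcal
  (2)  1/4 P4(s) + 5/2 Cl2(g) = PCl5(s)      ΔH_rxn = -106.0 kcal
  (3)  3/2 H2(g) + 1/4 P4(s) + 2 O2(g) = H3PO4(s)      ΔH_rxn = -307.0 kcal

ΔH_rxn = -534.7 kcal

(1) reversed (H2O(l) must end up as a reactant): +68.3 kcal
(2) reversed and × 3 (PCl5(s) must end up as a reactant; ×3 to match 3 PCl5(s) in the target): (-3)·(-106.0) = +318.0 kcal
(3) × 3 (×3 to match 3 H3PO4(s) in the target): (3)·(-307.0) = -921.0 kcal
Summing the manipulated equations, ΔH_rxn = (-1)·(-68.3) + (-3)·(-106.0) + (3)·(-307.0) = -534.7 kcal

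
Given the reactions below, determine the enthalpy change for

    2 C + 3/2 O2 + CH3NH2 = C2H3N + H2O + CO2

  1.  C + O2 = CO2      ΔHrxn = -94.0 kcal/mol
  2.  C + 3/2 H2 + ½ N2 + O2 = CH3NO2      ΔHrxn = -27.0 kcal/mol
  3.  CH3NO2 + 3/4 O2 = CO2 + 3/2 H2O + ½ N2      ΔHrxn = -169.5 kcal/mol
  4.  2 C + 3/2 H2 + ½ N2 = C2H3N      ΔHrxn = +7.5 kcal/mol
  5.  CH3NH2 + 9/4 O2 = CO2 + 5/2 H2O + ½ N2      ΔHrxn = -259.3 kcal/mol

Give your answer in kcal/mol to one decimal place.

ΔHrxn = -149.3 kcal/mol

eq. 1 as written: -94.0 kcal/mol
eq. 2 reversed: +27.0 kcal/mol
eq. 3 reversed: +169.5 kcal/mol
eq. 4 as written (C2H3N already on the product side): +7.5 kcal/mol
eq. 5 as written (CH3NH2 already on the reactant side): -259.3 kcal/mol
ΔHrxn = (1)·(-94.0) + (-1)·(-27.0) + (-1)·(-169.5) + (1)·(+7.5) + (1)·(-259.3) = -149.3 kcal/mol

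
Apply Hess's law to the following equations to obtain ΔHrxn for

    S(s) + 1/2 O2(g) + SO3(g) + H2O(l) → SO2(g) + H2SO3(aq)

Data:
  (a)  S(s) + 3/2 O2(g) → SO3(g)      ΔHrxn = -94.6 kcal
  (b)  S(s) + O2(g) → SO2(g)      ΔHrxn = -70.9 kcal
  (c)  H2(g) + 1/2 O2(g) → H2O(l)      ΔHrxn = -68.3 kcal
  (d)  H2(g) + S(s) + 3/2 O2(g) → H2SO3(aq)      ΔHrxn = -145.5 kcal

ΔHrxn = -53.5 kcal

(a) reversed (reverse to put SO3(g) on the reactant side): +94.6 kcal
(b) as written (SO2(g) already on the product side): -70.9 kcal
(c) reversed (H2O(l) must end up as a reactant): +68.3 kcal
(d) as written (H2SO3(aq) already on the product side): -145.5 kcal
ΔHrxn = (-1)·(-94.6) + (1)·(-70.9) + (-1)·(-68.3) + (1)·(-145.5) = -53.5 kcal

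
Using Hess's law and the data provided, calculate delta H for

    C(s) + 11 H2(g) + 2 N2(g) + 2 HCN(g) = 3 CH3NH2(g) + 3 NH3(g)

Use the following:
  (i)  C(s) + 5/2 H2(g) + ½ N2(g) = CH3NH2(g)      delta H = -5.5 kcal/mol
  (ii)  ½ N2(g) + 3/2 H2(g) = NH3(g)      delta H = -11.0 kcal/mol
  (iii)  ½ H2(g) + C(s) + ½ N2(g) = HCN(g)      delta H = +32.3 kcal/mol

(i) × 3 (scale by 3 for the 3 CH3NH2(g)): (3)·(-5.5) = -16.5 kcal/mol
(ii) × 3 (scale by 3 for the 3 NH3(g)): (3)·(-11.0) = -33.0 kcal/mol
(iii) reversed and × 2 (reverse to put HCN(g) on the reactant side; scale by 2 for the 2 HCN(g)): (-2)·(+32.3) = -64.6 kcal/mol
Since enthalpy is a state function, delta H = (-16.5) + (-33.0) + (-64.6) = -114.1 kcal/mol

delta H = -114.1 kcal/mol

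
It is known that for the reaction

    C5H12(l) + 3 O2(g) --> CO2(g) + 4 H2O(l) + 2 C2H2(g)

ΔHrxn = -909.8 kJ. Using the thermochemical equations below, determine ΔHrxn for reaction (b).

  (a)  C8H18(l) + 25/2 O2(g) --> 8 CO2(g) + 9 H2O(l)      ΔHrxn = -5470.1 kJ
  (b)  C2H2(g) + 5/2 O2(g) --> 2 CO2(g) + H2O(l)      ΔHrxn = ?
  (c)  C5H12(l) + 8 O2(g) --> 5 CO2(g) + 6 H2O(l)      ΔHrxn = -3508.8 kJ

(a): not needed (C8H18(l) appears nowhere else).
(b) reversed and × 2 (reverse to put C2H2(g) on the product side; ×2 to match 2 C2H2(g) in the target): contributes −2·x
(c) as written (C5H12(l) already on the reactant side): -3508.8 kJ
-909.8 = (-3508.8) − 2·x
x = (-909.8 − (-3508.8)) / (-2) = -1299.5 kJ

ΔHrxn = -1299.5 kJ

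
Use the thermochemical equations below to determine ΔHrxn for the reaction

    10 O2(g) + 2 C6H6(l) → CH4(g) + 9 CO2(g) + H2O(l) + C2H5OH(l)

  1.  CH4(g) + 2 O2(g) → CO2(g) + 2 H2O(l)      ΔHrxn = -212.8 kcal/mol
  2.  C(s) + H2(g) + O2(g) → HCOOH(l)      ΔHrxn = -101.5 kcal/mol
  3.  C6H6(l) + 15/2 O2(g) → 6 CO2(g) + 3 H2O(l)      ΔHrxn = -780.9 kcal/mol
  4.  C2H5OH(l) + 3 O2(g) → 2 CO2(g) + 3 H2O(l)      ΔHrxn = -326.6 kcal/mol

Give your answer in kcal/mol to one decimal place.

eq. 1 reversed (reverse to put CH4(g) on the product side): +212.8 kcal/mol
eq. 2: not needed (C(s) appears nowhere else).
eq. 3 × 2 (scale by 2 for the 2 C6H6(l)): (2)·(-780.9) = -1561.8 kcal/mol
eq. 4 reversed (reverse to put C2H5OH(l) on the product side): +326.6 kcal/mol
ΔHrxn = (+212.8) + (-1561.8) + (+326.6) = -1022.4 kcal/mol

ΔHrxn = -1022.4 kcal/mol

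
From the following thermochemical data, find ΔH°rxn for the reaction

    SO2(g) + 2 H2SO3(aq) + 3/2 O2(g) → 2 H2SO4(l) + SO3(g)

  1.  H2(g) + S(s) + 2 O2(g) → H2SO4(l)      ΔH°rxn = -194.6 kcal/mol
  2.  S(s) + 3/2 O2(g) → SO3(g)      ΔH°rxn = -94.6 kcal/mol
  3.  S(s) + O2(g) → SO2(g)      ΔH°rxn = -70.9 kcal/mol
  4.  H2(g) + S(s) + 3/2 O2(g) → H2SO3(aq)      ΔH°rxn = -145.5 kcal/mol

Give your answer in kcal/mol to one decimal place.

ΔH°rxn = -121.9 kcal/mol

eq. 1 × 2: (2)·(-194.6) = -389.2 kcal/mol
eq. 2 as written: -94.6 kcal/mol
eq. 3 reversed: +70.9 kcal/mol
eq. 4 reversed and × 2: (-2)·(-145.5) = +291.0 kcal/mol
ΔH°rxn = (2)·(-194.6) + (1)·(-94.6) + (-1)·(-70.9) + (-2)·(-145.5) = -121.9 kcal/mol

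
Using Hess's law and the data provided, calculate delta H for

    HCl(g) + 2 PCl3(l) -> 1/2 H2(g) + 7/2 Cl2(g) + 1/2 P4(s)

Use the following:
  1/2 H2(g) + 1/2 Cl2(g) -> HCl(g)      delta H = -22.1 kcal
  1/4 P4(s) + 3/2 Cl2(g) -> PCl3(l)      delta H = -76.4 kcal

equation 1 reversed: +22.1 kcal
equation 2 reversed and × 2: (-2)·(-76.4) = +152.8 kcal
delta H = (+22.1) + (+152.8) = 174.9 kcal

delta H = 174.9 kcal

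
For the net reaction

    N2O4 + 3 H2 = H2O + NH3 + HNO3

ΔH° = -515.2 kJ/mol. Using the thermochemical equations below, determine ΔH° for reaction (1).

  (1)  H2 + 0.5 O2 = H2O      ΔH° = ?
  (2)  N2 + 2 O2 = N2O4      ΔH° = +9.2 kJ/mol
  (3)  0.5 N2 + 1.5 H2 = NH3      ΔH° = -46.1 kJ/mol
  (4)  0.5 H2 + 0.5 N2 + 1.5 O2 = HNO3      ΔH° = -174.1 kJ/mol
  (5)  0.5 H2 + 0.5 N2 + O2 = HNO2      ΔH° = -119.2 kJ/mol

ΔH° = -285.8 kJ/mol

(1) as written (H2O already on the product side): contributes x
(2) reversed (N2O4 must end up as a reactant): -9.2 kJ/mol
(3) as written (NH3 already on the product side): -46.1 kJ/mol
(4) as written (HNO3 already on the product side): -174.1 kJ/mol
(5): not needed (HNO2 appears nowhere else).
-515.2 = (-9.2) + (-46.1) + (-174.1) + x
x = (-515.2 − (-229.4)) / (1) = -285.8 kJ/mol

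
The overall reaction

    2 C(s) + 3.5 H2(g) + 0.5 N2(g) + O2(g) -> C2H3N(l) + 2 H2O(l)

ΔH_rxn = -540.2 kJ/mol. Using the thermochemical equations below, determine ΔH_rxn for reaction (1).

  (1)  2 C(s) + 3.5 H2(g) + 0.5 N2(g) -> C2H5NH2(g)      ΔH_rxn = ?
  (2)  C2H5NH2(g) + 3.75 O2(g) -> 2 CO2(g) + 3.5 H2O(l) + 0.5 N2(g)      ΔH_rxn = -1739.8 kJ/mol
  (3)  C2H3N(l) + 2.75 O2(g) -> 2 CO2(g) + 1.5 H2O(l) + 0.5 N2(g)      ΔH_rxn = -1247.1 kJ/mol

(1) as written (C(s) already on the reactant side): contributes x
(2) as written: -1739.8 kJ/mol
(3) reversed (C2H3N(l) must end up as a product): +1247.1 kJ/mol
-540.2 = (-1739.8) + (+1247.1) + x
x = (-540.2 − (-492.7)) / (1) = -47.5 kJ/mol

ΔH_rxn = -47.5 kJ/mol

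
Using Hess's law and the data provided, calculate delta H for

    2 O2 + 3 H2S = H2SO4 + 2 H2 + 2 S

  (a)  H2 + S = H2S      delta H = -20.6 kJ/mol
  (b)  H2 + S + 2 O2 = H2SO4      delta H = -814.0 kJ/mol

delta H = -752.2 kJ/mol

(a) reversed and × 3: (-3)·(-20.6) = +61.8 kJ/mol
(b) as written: -814.0 kJ/mol
Summing the manipulated equations, delta H = (-3)·(-20.6) + (1)·(-814.0) = -752.2 kJ/mol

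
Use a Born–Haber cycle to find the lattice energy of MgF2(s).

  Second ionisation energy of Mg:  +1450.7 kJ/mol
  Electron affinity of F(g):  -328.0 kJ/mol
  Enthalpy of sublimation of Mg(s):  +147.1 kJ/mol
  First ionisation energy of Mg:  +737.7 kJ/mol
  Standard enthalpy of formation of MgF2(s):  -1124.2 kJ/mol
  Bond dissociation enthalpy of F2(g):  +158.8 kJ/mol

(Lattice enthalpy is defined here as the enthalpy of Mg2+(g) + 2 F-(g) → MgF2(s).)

U = -2962.5 kJ/mol

ΔHf° = 1·ΔHsub + 1·(ΣIE) + 1·D(F2) + 2·EA + U
-1124.2 = 1·(+147.1) + 1·(+2188.4) + 1·(+158.8) + 2·(-328.0) + U
U = -1124.2 − (+1838.3) = -2962.5 kJ/mol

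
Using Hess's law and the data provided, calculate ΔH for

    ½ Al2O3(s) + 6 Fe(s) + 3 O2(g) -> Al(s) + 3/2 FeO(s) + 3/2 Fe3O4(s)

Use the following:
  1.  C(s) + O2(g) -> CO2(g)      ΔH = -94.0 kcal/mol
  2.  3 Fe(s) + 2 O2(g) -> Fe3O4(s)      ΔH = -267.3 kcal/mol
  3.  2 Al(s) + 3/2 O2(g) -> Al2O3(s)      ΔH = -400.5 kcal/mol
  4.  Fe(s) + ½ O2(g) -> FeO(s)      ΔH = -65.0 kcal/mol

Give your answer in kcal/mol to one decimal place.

ΔH = -298.2 kcal/mol

eq. 1: not needed.
eq. 2 × 3/2: (3/2)·(-267.3) = -400.95 kcal/mol
eq. 3 reversed and × 1/2: (-1/2)·(-400.5) = +200.25 kcal/mol
eq. 4 × 3/2: (3/2)·(-65.0) = -97.5 kcal/mol
ΔH = (3/2)·(-267.3) + (-1/2)·(-400.5) + (3/2)·(-65.0) = -298.2 kcal/mol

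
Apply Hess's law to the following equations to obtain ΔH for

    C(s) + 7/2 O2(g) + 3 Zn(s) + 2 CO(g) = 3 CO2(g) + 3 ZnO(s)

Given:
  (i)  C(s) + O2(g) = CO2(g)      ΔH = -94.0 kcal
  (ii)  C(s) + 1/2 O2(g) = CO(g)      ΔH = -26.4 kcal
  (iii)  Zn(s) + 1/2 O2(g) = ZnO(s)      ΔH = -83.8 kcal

(i) × 3: (3)·(-94.0) = -282.0 kcal
(ii) reversed and × 2: (-2)·(-26.4) = +52.8 kcal
(iii) × 3: (3)·(-83.8) = -251.4 kcal
ΔH = (-282.0) + (+52.8) + (-251.4) = -480.6 kcal

ΔH = -480.6 kcal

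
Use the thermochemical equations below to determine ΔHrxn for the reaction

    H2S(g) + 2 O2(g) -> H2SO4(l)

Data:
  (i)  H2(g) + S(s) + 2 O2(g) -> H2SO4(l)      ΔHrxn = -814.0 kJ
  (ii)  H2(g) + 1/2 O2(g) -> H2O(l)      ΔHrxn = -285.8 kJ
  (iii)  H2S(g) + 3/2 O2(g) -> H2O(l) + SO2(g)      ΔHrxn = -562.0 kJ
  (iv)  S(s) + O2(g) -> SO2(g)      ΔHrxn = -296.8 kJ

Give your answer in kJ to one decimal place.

ΔHrxn = -793.4 kJ

(i) as written: -814.0 kJ
(ii) reversed: +285.8 kJ
(iii) as written: -562.0 kJ
(iv) reversed: +296.8 kJ
ΔHrxn = (1)·(-814.0) + (-1)·(-285.8) + (1)·(-562.0) + (-1)·(-296.8) = -793.4 kJ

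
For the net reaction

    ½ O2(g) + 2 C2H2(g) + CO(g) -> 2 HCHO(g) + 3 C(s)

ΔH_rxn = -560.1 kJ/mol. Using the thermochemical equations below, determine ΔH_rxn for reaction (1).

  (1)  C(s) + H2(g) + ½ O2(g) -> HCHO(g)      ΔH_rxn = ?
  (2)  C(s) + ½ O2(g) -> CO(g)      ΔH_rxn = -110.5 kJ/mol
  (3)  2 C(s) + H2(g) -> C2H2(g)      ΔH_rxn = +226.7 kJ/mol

ΔH_rxn = -108.6 kJ/mol

(1) × 2 (scale by 2 for the 2 HCHO(g)): contributes 2·x
(2) reversed (CO(g) must end up as a reactant): +110.5 kJ/mol
(3) reversed and × 2 (reverse to put C2H2(g) on the reactant side; scale by 2 for the 2 C2H2(g)): (-2)·(+226.7) = -453.4 kJ/mol
-560.1 = (+110.5) + (-453.4) + 2·x
x = (-560.1 − (-342.9)) / (2) = -108.6 kJ/mol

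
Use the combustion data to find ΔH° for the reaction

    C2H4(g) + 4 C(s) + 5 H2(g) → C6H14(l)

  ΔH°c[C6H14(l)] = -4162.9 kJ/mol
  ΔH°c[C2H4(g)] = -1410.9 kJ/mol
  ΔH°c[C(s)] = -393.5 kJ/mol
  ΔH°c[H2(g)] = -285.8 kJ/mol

With combustion enthalpies, reactants minus products:
= [1·(-1410.9) + 4·(-393.5) + 5·(-285.8)] − [1·(-4162.9)]
= -251.0 kJ/mol

ΔH° = -251.0 kJ/mol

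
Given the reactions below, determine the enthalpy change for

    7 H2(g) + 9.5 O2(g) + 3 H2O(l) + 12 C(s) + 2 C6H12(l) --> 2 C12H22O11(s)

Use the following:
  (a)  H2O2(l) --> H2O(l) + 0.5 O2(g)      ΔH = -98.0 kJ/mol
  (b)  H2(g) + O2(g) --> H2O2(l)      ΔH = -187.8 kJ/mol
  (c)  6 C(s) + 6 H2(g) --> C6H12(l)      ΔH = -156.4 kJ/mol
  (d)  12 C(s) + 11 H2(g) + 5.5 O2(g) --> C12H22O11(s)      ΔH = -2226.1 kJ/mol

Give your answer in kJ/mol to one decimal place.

ΔH = -3282.0 kJ/mol

(a) reversed and × 3: (-3)·(-98.0) = +294.0 kJ/mol
(b) reversed and × 3: (-3)·(-187.8) = +563.4 kJ/mol
(c) reversed and × 2: (-2)·(-156.4) = +312.8 kJ/mol
(d) × 2: (2)·(-2226.1) = -4452.2 kJ/mol
ΔH = (+294.0) + (+563.4) + (+312.8) + (-4452.2) = -3282.0 kJ/mol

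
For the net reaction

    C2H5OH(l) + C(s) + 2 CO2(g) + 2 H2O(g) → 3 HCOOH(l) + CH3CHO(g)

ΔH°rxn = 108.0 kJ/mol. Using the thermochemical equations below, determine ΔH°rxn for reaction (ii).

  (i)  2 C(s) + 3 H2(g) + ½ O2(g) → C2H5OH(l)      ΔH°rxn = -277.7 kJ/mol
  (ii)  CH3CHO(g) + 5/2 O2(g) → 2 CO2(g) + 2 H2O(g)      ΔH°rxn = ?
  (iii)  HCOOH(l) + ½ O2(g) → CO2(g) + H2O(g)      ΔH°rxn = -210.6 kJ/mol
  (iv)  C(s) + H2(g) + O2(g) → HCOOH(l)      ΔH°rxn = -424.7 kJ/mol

ΔH°rxn = -1104.4 kJ/mol

(i) reversed: +277.7 kJ/mol
(ii) reversed: contributes −x
(iii): not needed.
(iv) × 3: (3)·(-424.7) = -1274.1 kJ/mol
+108.0 = (+277.7) + (-1274.1) − x
x = (+108.0 − (-996.4)) / (-1) = -1104.4 kJ/mol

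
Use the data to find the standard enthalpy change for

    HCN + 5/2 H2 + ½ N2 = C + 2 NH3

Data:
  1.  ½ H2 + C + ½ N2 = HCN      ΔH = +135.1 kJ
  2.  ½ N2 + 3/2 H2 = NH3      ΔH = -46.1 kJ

eq. 1 reversed: -135.1 kJ
eq. 2 × 2: (2)·(-46.1) = -92.2 kJ
By Hess's law, ΔH = (-135.1) + (-92.2) = -227.3 kJ

ΔH = -227.3 kJ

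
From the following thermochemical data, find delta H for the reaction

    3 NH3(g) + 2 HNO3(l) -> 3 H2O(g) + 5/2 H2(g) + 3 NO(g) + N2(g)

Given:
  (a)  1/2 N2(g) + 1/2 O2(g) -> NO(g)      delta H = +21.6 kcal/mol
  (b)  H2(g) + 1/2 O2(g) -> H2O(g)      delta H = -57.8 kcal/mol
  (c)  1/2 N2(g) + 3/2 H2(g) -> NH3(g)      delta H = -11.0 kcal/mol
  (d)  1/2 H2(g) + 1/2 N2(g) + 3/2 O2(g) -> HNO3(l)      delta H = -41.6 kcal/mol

delta H = 7.6 kcal/mol

(a) × 3 (scale by 3 for the 3 NO(g)): (3)·(+21.6) = +64.8 kcal/mol
(b) × 3 (scale by 3 for the 3 H2O(g)): (3)·(-57.8) = -173.4 kcal/mol
(c) reversed and × 3 (NH3(g) must end up as a reactant; ×3 to match 3 NH3(g) in the target): (-3)·(-11.0) = +33.0 kcal/mol
(d) reversed and × 2 (reverse to put HNO3(l) on the reactant side; scale by 2 for the 2 HNO3(l)): (-2)·(-41.6) = +83.2 kcal/mol
delta H = (+64.8) + (-173.4) + (+33.0) + (+83.2) = 7.6 kcal/mol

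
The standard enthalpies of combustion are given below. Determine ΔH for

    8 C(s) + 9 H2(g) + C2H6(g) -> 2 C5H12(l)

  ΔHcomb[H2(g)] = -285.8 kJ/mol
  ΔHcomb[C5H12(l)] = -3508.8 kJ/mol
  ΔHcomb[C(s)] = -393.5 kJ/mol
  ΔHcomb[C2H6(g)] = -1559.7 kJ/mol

With combustion enthalpies, reactants minus products:
= [8·(-393.5) + 9·(-285.8) + 1·(-1559.7)] − [2·(-3508.8)]
= -262.3 kJ/mol

ΔH = -262.3 kJ/mol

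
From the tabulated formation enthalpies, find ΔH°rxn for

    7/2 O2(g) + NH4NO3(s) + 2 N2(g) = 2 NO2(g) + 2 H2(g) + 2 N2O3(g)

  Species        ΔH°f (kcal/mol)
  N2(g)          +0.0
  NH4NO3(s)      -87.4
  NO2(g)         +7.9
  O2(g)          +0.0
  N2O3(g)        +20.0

ΔH°rxn = Σ nΔHf°(products) − Σ nΔHf°(reactants).
Products: 2·(+7.9) + 2·(+0.0) + 2·(+20.0) = +55.8
Reactants: 7/2·(+0.0) + 1·(-87.4) + 2·(+0.0) = -87.4
ΔH°rxn = (+55.8) − (-87.4) = 143.2 kcal/mol

ΔH°rxn = 143.2 kcal/mol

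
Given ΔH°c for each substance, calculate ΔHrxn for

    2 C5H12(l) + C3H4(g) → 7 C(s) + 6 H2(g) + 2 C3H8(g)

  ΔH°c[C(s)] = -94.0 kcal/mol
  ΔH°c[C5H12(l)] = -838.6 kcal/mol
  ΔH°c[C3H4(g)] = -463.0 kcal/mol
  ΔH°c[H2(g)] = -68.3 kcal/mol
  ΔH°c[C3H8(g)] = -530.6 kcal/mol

ΔHrxn = -11.2 kcal/mol

Using ΔH = Σ nΔHc°(reactants) − Σ nΔHc°(products):
= [2·(-838.6) + 1·(-463.0)] − [7·(-94.0) + 6·(-68.3) + 2·(-530.6)]
= -11.2 kcal/mol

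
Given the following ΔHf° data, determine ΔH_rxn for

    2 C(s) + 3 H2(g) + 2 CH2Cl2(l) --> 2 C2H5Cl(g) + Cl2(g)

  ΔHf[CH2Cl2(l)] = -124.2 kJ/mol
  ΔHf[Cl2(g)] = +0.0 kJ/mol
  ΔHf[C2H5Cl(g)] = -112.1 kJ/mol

Products: 2·(-112.1) + 1·(+0.0) = -224.2
Reactants: 2·(+0.0) + 3·(+0.0) + 2·(-124.2) = -248.4
ΔH_rxn = (-224.2) − (-248.4) = 24.2 kJ/mol

ΔH_rxn = 24.2 kJ/mol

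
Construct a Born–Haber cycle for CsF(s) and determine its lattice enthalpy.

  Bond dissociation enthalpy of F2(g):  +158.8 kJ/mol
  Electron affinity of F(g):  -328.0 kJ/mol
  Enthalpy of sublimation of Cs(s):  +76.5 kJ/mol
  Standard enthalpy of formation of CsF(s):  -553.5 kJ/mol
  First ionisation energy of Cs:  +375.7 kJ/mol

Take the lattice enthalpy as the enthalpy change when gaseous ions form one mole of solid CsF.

ΔHf° = 1·ΔHsub + 1·(ΣIE) + 1/2·D(F2) + 1·EA + U
-553.5 = 1·(+76.5) + 1·(+375.7) + 1/2·(+158.8) + 1·(-328.0) + U
U = -553.5 − (+203.6) = -757.1 kJ/mol

U = -757.1 kJ/mol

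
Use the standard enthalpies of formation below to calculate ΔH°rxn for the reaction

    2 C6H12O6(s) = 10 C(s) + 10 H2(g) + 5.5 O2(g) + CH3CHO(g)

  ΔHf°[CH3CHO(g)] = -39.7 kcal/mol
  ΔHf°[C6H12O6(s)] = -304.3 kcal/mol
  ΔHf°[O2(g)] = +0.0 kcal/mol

ΔH°rxn = 568.9 kcal/mol

ΔH°rxn = Σ nΔHf°(products) − Σ nΔHf°(reactants).
Products: 10·(+0.0) + 10·(+0.0) + 11/2·(+0.0) + 1·(-39.7) = -39.7
Reactants: 2·(-304.3) = -608.6
ΔH°rxn = (-39.7) − (-608.6) = 568.9 kcal/mol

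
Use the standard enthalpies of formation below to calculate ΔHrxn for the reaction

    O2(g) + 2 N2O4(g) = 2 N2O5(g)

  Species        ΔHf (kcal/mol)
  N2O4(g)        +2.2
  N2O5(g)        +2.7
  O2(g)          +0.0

Products: 2·(+2.7) = +5.4
Reactants: 1·(+0.0) + 2·(+2.2) = +4.4
ΔHrxn = (+5.4) − (+4.4) = 1.0 kcal/mol

ΔHrxn = 1.0 kcal/mol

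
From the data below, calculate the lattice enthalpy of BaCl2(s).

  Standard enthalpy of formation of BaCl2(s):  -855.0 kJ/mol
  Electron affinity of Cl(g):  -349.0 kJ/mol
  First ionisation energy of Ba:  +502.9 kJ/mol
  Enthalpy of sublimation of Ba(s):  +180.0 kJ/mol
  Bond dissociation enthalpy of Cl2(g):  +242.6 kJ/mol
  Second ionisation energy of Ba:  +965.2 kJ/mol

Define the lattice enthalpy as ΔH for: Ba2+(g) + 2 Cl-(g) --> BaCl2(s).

U = -2047.7 kJ/mol

ΔHf° = 1·ΔHsub + 1·(ΣIE) + 1·D(Cl2) + 2·EA + U
-855.0 = 1·(+180.0) + 1·(+1468.1) + 1·(+242.6) + 2·(-349.0) + U
U = -855.0 − (+1192.7) = -2047.7 kJ/mol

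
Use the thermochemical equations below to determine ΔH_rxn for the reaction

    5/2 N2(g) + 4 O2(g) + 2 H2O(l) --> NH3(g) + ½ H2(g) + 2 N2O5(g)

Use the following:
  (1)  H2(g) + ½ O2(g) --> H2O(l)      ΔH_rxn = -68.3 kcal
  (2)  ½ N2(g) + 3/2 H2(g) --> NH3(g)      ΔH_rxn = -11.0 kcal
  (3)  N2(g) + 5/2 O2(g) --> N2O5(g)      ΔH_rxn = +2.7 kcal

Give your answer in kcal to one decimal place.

(1) reversed and × 2: (-2)·(-68.3) = +136.6 kcal
(2) as written: -11.0 kcal
(3) × 2: (2)·(+2.7) = +5.4 kcal
Since enthalpy is a state function, ΔH_rxn = (-2)·(-68.3) + (1)·(-11.0) + (2)·(+2.7) = 131.0 kcal

ΔH_rxn = 131.0 kcal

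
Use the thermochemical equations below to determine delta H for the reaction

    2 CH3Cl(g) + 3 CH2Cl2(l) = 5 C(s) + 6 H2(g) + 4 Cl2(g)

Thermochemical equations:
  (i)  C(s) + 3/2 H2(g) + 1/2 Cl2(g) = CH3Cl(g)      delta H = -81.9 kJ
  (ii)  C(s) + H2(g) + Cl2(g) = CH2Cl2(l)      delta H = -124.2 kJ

delta H = 536.4 kJ

(i) reversed and × 2: (-2)·(-81.9) = +163.8 kJ
(ii) reversed and × 3: (-3)·(-124.2) = +372.6 kJ
Combining the equations, delta H = (-2)·(-81.9) + (-3)·(-124.2) = 536.4 kJ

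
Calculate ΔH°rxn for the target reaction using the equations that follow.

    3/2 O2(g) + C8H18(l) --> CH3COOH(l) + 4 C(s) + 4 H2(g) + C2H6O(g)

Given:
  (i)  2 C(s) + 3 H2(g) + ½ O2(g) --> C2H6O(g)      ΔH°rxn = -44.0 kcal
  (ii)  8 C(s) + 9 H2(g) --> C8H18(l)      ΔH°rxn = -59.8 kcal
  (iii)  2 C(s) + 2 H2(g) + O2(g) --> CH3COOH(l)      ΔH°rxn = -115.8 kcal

(i) as written (C2H6O(g) already on the product side): -44.0 kcal
(ii) reversed (C8H18(l) must end up as a reactant): +59.8 kcal
(iii) as written (CH3COOH(l) already on the product side): -115.8 kcal
Summing the manipulated equations, ΔH°rxn = (-44.0) + (+59.8) + (-115.8) = -100.0 kcal

ΔH°rxn = -100.0 kcal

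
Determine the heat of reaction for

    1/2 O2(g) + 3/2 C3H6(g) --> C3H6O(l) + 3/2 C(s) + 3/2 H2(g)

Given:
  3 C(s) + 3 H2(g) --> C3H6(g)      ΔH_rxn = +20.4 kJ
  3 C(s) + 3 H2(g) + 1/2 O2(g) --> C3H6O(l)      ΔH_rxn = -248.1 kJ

equation 1 reversed and × 3/2 (C3H6(g) must end up as a reactant; ×3/2 to match 3/2 C3H6(g) in the target): (-3/2)·(+20.4) = -30.6 kJ
equation 2 as written (C3H6O(l) already on the product side): -248.1 kJ
Since enthalpy is a state function, ΔH_rxn = (-3/2)·(+20.4) + (1)·(-248.1) = -278.7 kJ

ΔH_rxn = -278.7 kJ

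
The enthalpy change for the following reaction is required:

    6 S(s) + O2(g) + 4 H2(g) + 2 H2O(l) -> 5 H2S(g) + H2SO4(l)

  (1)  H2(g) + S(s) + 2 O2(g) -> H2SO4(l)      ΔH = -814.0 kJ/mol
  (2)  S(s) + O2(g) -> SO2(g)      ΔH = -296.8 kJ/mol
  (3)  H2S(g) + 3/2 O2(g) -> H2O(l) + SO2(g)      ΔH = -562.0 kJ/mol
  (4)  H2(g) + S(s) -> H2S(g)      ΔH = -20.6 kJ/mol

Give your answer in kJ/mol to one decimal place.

(1) as written: -814.0 kJ/mol
(2) × 2: (2)·(-296.8) = -593.6 kJ/mol
(3) reversed and × 2: (-2)·(-562.0) = +1124.0 kJ/mol
(4) × 3: (3)·(-20.6) = -61.8 kJ/mol
Combining the equations, ΔH = (1)·(-814.0) + (2)·(-296.8) + (-2)·(-562.0) + (3)·(-20.6) = -345.4 kJ/mol

ΔH = -345.4 kJ/mol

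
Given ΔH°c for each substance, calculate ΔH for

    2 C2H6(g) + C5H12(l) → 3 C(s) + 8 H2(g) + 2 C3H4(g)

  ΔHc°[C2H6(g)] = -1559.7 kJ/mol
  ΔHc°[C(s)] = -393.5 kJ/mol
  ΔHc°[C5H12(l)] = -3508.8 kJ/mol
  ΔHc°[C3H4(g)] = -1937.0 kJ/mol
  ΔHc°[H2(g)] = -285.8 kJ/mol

ΔH = 712.7 kJ/mol

Using ΔH = Σ nΔHc°(reactants) − Σ nΔHc°(products):
= [2·(-1559.7) + 1·(-3508.8)] − [3·(-393.5) + 8·(-285.8) + 2·(-1937.0)]
= 712.7 kJ/mol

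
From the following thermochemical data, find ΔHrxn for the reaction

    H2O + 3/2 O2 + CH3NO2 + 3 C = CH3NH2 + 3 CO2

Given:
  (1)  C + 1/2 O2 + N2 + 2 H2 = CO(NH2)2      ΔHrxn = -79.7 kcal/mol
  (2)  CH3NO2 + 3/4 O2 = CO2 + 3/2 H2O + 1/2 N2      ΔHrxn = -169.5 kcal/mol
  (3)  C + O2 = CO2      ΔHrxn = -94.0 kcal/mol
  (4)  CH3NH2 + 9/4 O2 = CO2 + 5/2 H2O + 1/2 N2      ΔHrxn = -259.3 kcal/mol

ΔHrxn = -192.2 kcal/mol

(1): not needed.
(2) as written: -169.5 kcal/mol
(3) × 3: (3)·(-94.0) = -282.0 kcal/mol
(4) reversed: +259.3 kcal/mol
ΔHrxn = (1)·(-169.5) + (3)·(-94.0) + (-1)·(-259.3) = -192.2 kcal/mol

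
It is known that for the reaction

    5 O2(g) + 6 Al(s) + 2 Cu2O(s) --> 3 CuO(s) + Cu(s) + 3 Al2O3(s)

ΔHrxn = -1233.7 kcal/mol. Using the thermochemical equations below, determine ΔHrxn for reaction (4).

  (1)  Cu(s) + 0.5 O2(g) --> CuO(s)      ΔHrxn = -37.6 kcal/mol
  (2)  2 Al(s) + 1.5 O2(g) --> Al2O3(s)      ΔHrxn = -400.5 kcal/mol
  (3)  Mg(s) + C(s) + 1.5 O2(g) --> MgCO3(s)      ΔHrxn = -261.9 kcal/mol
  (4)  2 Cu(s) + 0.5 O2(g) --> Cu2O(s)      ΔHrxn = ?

(1) × 3 (×3 to match 3 CuO(s) in the target): (3)·(-37.6) = -112.8 kcal/mol
(2) × 3 (scale by 3 for the 3 Al2O3(s)): (3)·(-400.5) = -1201.5 kcal/mol
(3): not needed (C(s) appears nowhere else).
(4) reversed and × 2 (reverse to put Cu2O(s) on the reactant side; scale by 2 for the 2 Cu2O(s)): contributes −2·x
-1233.7 = (-112.8) + (-1201.5) − 2·x
x = (-1233.7 − (-1314.3)) / (-2) = -40.3 kcal/mol

ΔHrxn = -40.3 kcal/mol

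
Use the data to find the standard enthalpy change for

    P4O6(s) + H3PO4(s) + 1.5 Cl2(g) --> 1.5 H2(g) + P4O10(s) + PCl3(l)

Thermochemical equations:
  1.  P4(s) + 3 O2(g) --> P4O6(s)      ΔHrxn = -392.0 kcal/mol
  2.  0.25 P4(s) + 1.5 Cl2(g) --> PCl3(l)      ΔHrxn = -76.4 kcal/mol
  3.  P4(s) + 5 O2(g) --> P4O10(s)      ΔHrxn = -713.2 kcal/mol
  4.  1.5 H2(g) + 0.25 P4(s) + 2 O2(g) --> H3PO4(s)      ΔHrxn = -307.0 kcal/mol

eq. 1 reversed: +392.0 kcal/mol
eq. 2 as written: -76.4 kcal/mol
eq. 3 as written: -713.2 kcal/mol
eq. 4 reversed: +307.0 kcal/mol
ΔHrxn = (+392.0) + (-76.4) + (-713.2) + (+307.0) = -90.6 kcal/mol

ΔHrxn = -90.6 kcal/mol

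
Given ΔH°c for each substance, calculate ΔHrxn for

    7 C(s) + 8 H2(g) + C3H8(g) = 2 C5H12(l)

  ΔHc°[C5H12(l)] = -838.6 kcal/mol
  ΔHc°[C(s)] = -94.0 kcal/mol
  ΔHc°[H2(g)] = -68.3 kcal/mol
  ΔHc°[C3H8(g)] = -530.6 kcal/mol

ΔHrxn = -57.8 kcal/mol

Using ΔH = Σ nΔHc°(reactants) − Σ nΔHc°(products):
= [7·(-94.0) + 8·(-68.3) + 1·(-530.6)] − [2·(-838.6)]
= -57.8 kcal/mol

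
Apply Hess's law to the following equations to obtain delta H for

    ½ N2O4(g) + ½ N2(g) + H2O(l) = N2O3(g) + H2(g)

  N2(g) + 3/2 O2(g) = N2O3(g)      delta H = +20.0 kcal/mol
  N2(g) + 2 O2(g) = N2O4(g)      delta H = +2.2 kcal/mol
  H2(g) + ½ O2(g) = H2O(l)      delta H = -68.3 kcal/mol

equation 1 as written: +20.0 kcal/mol
equation 2 reversed and × 1/2: (-1/2)·(+2.2) = -1.1 kcal/mol
equation 3 reversed: +68.3 kcal/mol
delta H = (+20.0) + (-1.1) + (+68.3) = 87.2 kcal/mol

delta H = 87.2 kcal/mol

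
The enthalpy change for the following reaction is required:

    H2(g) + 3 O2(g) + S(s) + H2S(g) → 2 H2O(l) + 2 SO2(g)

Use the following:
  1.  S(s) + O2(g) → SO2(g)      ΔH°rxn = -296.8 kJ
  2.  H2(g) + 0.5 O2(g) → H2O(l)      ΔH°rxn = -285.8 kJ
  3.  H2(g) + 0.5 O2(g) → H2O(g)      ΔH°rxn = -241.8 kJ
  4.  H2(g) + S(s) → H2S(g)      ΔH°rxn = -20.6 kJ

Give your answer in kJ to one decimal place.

eq. 1 × 2: (2)·(-296.8) = -593.6 kJ
eq. 2 × 2: (2)·(-285.8) = -571.6 kJ
eq. 3: not needed.
eq. 4 reversed: +20.6 kJ
ΔH°rxn = (-593.6) + (-571.6) + (+20.6) = -1144.6 kJ

ΔH°rxn = -1144.6 kJ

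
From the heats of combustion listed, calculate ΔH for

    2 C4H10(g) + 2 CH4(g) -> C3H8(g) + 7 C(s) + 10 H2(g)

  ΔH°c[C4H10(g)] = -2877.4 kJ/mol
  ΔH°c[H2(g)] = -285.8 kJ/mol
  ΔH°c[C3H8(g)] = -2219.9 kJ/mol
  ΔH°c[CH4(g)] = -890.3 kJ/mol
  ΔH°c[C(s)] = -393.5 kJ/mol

Using ΔH = Σ nΔHc°(reactants) − Σ nΔHc°(products):
= [2·(-2877.4) + 2·(-890.3)] − [1·(-2219.9) + 7·(-393.5) + 10·(-285.8)]
= 297.0 kJ/mol

ΔH = 297.0 kJ/mol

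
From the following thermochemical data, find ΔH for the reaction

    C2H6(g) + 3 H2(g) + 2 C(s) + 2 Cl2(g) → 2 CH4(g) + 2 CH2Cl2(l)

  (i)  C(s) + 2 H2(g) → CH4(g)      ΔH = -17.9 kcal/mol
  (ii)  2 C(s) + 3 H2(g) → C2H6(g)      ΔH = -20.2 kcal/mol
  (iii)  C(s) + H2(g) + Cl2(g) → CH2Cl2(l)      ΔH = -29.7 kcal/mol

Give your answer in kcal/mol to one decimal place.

(i) × 2: (2)·(-17.9) = -35.8 kcal/mol
(ii) reversed: +20.2 kcal/mol
(iii) × 2: (2)·(-29.7) = -59.4 kcal/mol
ΔH = (2)·(-17.9) + (-1)·(-20.2) + (2)·(-29.7) = -75.0 kcal/mol

ΔH = -75.0 kcal/mol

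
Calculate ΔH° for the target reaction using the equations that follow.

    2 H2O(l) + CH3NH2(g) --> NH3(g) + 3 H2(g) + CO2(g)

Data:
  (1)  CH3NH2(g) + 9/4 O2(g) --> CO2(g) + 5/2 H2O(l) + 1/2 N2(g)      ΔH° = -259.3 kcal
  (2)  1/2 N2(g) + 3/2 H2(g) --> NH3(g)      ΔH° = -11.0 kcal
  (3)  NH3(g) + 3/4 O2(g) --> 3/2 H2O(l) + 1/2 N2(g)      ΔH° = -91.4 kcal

ΔH° = 36.9 kcal

(1) as written: -259.3 kcal
(2) reversed and × 2: (-2)·(-11.0) = +22.0 kcal
(3) reversed and × 3: (-3)·(-91.4) = +274.2 kcal
Since enthalpy is a state function, ΔH° = (1)·(-259.3) + (-2)·(-11.0) + (-3)·(-91.4) = 36.9 kcal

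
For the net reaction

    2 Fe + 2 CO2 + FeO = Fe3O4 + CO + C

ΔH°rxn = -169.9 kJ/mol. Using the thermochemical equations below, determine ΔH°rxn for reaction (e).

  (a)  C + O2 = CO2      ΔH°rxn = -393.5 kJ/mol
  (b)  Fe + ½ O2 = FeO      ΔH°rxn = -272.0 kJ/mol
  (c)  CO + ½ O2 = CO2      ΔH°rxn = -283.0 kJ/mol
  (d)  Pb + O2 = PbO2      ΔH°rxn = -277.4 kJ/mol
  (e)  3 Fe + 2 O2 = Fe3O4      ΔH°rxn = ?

ΔH°rxn = -1118.4 kJ/mol

(a) reversed (C must end up as a product): +393.5 kJ/mol
(b) reversed (reverse to put FeO on the reactant side): +272.0 kJ/mol
(c) reversed (CO must end up as a product): +283.0 kJ/mol
(d): not needed (Pb appears nowhere else).
(e) as written (Fe3O4 already on the product side): contributes x
-169.9 = (+393.5) + (+272.0) + (+283.0) + x
x = (-169.9 − (+948.5)) / (1) = -1118.4 kJ/mol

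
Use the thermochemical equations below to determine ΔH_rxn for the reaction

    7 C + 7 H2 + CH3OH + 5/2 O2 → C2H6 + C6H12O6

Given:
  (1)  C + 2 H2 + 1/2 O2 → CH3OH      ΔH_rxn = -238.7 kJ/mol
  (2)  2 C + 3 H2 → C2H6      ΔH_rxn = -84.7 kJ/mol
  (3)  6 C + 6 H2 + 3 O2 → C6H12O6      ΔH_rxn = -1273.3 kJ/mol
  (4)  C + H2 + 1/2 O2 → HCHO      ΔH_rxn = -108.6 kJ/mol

ΔH_rxn = -1119.3 kJ/mol

(1) reversed (CH3OH must end up as a reactant): +238.7 kJ/mol
(2) as written (C2H6 already on the product side): -84.7 kJ/mol
(3) as written (C6H12O6 already on the product side): -1273.3 kJ/mol
(4): not needed (HCHO appears nowhere else).
ΔH_rxn = (+238.7) + (-84.7) + (-1273.3) = -1119.3 kJ/mol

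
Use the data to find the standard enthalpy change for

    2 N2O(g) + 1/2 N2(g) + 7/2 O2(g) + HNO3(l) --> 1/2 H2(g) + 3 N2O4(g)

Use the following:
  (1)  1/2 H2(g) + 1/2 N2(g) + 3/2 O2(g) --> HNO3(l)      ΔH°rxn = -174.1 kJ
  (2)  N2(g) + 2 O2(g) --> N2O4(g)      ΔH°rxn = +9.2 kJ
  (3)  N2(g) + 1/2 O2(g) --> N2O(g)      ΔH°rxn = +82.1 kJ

(1) reversed (reverse to put HNO3(l) on the reactant side): +174.1 kJ
(2) × 3 (×3 to match 3 N2O4(g) in the target): (3)·(+9.2) = +27.6 kJ
(3) reversed and × 2 (N2O(g) must end up as a reactant; ×2 to match 2 N2O(g) in the target): (-2)·(+82.1) = -164.2 kJ
ΔH°rxn = (-1)·(-174.1) + (3)·(+9.2) + (-2)·(+82.1) = 37.5 kJ

ΔH°rxn = 37.5 kJ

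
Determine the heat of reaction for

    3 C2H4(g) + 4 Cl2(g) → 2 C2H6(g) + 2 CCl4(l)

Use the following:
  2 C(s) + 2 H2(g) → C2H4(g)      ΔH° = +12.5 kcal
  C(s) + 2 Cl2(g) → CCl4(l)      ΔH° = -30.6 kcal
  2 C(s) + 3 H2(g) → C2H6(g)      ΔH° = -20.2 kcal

ΔH° = -139.1 kcal

equation 1 reversed and × 3: (-3)·(+12.5) = -37.5 kcal
equation 2 × 2: (2)·(-30.6) = -61.2 kcal
equation 3 × 2: (2)·(-20.2) = -40.4 kcal
Since enthalpy is a state function, ΔH° = (-3)·(+12.5) + (2)·(-30.6) + (2)·(-20.2) = -139.1 kcal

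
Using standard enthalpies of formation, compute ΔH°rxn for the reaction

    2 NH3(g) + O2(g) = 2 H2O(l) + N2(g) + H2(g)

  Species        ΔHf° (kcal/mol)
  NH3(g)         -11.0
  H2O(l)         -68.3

ΔH°rxn = -114.6 kcal/mol

Products: 2·(-68.3) + 1·(+0.0) + 1·(+0.0) = -136.6
Reactants: 2·(-11.0) + 1·(+0.0) = -22.0
ΔH°rxn = (-136.6) − (-22.0) = -114.6 kcal/mol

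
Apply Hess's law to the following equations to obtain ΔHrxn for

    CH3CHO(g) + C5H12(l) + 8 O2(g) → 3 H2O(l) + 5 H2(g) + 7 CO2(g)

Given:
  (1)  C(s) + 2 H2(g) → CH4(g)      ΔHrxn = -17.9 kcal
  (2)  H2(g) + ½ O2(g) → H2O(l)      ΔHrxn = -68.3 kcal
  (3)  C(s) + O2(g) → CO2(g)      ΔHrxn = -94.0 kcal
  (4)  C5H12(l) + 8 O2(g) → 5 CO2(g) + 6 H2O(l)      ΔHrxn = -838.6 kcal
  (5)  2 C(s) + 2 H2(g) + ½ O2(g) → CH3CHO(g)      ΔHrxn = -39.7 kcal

ΔHrxn = -782.0 kcal

(1): not needed.
(2) reversed and × 3: (-3)·(-68.3) = +204.9 kcal
(3) × 2: (2)·(-94.0) = -188.0 kcal
(4) as written: -838.6 kcal
(5) reversed: +39.7 kcal
Combining the equations, ΔHrxn = (+204.9) + (-188.0) + (-838.6) + (+39.7) = -782.0 kcal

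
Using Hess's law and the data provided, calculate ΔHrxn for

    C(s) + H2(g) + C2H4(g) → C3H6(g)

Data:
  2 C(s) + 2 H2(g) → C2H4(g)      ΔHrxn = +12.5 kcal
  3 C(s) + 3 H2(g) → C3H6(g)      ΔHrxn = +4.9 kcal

equation 1 reversed: -12.5 kcal
equation 2 as written: +4.9 kcal
Combining the equations, ΔHrxn = (-1)·(+12.5) + (1)·(+4.9) = -7.6 kcal

ΔHrxn = -7.6 kcal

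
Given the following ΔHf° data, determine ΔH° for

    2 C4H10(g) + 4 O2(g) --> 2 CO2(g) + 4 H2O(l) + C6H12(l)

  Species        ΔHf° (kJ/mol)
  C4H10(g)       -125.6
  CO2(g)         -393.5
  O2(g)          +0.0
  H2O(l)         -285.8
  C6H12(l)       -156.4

ΔH° = -1835.4 kJ/mol

Products: 2·(-393.5) + 4·(-285.8) + 1·(-156.4) = -2086.6
Reactants: 2·(-125.6) + 4·(+0.0) = -251.2
ΔH° = (-2086.6) − (-251.2) = -1835.4 kJ/mol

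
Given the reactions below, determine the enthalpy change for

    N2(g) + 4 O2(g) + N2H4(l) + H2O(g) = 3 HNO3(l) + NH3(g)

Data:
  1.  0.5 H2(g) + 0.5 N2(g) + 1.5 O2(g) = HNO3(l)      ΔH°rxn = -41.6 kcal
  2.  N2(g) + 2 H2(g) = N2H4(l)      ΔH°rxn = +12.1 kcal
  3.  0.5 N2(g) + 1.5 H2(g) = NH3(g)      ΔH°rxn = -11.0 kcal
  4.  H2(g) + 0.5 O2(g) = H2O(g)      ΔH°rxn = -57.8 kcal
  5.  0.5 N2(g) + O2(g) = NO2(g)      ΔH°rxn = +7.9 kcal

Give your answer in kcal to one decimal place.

eq. 1 × 3: (3)·(-41.6) = -124.8 kcal
eq. 2 reversed: -12.1 kcal
eq. 3 as written: -11.0 kcal
eq. 4 reversed: +57.8 kcal
eq. 5: not needed.
Since enthalpy is a state function, ΔH°rxn = (-124.8) + (-12.1) + (-11.0) + (+57.8) = -90.1 kcal

ΔH°rxn = -90.1 kcal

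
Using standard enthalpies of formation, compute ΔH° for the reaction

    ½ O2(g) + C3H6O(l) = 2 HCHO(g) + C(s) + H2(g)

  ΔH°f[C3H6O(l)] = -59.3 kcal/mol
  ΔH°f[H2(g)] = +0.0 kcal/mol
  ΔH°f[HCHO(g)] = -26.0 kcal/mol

ΔH°rxn = Σ nΔHf°(products) − Σ nΔHf°(reactants).
Products: 2·(-26.0) + 1·(+0.0) + 1·(+0.0) = -52.0
Reactants: 1/2·(+0.0) + 1·(-59.3) = -59.3
ΔH° = (-52.0) − (-59.3) = 7.3 kcal/mol

ΔH° = 7.3 kcal/mol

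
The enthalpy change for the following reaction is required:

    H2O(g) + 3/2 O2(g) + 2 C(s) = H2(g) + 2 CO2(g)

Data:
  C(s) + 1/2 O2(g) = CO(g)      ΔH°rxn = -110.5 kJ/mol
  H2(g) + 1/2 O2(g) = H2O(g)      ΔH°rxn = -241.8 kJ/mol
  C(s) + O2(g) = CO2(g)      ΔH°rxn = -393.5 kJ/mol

equation 1: not needed.
equation 2 reversed: +241.8 kJ/mol
equation 3 × 2: (2)·(-393.5) = -787.0 kJ/mol
ΔH°rxn = (+241.8) + (-787.0) = -545.2 kJ/mol

ΔH°rxn = -545.2 kJ/mol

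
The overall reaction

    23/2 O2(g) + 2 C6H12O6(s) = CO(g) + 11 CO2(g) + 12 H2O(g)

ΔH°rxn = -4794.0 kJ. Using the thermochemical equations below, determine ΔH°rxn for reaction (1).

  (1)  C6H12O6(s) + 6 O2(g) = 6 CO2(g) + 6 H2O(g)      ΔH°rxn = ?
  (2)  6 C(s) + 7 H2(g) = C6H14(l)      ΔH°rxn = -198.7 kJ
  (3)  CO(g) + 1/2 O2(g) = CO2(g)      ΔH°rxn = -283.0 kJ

(1) × 2 (scale by 2 for the 2 C6H12O6(s)): contributes 2·x
(2): not needed (C(s) appears nowhere else).
(3) reversed (reverse to put CO(g) on the product side): +283.0 kJ
-4794.0 = (+283.0) + 2·x
x = (-4794.0 − (+283.0)) / (2) = -2538.5 kJ

ΔH°rxn = -2538.5 kJ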